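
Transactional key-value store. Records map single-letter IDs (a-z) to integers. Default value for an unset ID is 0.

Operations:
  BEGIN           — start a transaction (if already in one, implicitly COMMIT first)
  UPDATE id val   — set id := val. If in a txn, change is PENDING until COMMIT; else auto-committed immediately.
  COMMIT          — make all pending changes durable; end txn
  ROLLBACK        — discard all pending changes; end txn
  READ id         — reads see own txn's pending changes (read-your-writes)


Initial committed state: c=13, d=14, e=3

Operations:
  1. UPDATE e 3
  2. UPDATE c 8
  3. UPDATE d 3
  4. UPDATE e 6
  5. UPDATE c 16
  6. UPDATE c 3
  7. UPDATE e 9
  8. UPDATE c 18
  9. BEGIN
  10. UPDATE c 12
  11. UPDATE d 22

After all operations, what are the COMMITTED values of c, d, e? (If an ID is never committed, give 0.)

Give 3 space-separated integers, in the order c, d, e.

Answer: 18 3 9

Derivation:
Initial committed: {c=13, d=14, e=3}
Op 1: UPDATE e=3 (auto-commit; committed e=3)
Op 2: UPDATE c=8 (auto-commit; committed c=8)
Op 3: UPDATE d=3 (auto-commit; committed d=3)
Op 4: UPDATE e=6 (auto-commit; committed e=6)
Op 5: UPDATE c=16 (auto-commit; committed c=16)
Op 6: UPDATE c=3 (auto-commit; committed c=3)
Op 7: UPDATE e=9 (auto-commit; committed e=9)
Op 8: UPDATE c=18 (auto-commit; committed c=18)
Op 9: BEGIN: in_txn=True, pending={}
Op 10: UPDATE c=12 (pending; pending now {c=12})
Op 11: UPDATE d=22 (pending; pending now {c=12, d=22})
Final committed: {c=18, d=3, e=9}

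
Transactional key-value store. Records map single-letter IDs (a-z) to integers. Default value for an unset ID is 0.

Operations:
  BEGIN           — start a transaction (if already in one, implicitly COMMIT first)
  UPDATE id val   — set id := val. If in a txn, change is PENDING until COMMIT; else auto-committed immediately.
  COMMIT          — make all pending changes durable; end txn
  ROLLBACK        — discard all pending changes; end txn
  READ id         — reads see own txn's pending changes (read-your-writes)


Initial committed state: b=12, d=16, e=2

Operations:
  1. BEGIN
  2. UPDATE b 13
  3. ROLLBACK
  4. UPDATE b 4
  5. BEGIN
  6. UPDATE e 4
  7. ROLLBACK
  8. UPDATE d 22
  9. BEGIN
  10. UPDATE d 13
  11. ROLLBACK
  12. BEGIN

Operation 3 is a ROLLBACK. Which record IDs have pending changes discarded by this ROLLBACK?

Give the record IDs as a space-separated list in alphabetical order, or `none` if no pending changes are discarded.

Answer: b

Derivation:
Initial committed: {b=12, d=16, e=2}
Op 1: BEGIN: in_txn=True, pending={}
Op 2: UPDATE b=13 (pending; pending now {b=13})
Op 3: ROLLBACK: discarded pending ['b']; in_txn=False
Op 4: UPDATE b=4 (auto-commit; committed b=4)
Op 5: BEGIN: in_txn=True, pending={}
Op 6: UPDATE e=4 (pending; pending now {e=4})
Op 7: ROLLBACK: discarded pending ['e']; in_txn=False
Op 8: UPDATE d=22 (auto-commit; committed d=22)
Op 9: BEGIN: in_txn=True, pending={}
Op 10: UPDATE d=13 (pending; pending now {d=13})
Op 11: ROLLBACK: discarded pending ['d']; in_txn=False
Op 12: BEGIN: in_txn=True, pending={}
ROLLBACK at op 3 discards: ['b']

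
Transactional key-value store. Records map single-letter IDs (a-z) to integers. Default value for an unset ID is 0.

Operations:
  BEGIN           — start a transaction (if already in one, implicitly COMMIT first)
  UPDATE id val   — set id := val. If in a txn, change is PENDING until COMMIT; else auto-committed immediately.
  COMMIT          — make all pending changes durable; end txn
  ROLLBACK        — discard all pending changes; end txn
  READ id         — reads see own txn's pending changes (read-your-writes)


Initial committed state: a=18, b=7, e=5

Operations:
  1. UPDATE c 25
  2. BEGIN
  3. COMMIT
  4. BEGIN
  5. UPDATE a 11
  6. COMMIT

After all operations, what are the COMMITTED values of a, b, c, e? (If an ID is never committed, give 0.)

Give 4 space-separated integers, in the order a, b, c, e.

Initial committed: {a=18, b=7, e=5}
Op 1: UPDATE c=25 (auto-commit; committed c=25)
Op 2: BEGIN: in_txn=True, pending={}
Op 3: COMMIT: merged [] into committed; committed now {a=18, b=7, c=25, e=5}
Op 4: BEGIN: in_txn=True, pending={}
Op 5: UPDATE a=11 (pending; pending now {a=11})
Op 6: COMMIT: merged ['a'] into committed; committed now {a=11, b=7, c=25, e=5}
Final committed: {a=11, b=7, c=25, e=5}

Answer: 11 7 25 5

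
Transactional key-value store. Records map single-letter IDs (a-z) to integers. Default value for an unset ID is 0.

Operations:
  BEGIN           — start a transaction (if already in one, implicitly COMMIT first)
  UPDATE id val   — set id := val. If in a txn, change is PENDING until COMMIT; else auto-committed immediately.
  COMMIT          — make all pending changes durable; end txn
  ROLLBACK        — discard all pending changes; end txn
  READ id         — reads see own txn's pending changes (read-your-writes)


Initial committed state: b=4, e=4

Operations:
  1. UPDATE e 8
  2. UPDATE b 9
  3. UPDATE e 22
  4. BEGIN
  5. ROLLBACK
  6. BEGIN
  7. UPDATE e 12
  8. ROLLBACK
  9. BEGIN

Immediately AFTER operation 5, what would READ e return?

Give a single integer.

Answer: 22

Derivation:
Initial committed: {b=4, e=4}
Op 1: UPDATE e=8 (auto-commit; committed e=8)
Op 2: UPDATE b=9 (auto-commit; committed b=9)
Op 3: UPDATE e=22 (auto-commit; committed e=22)
Op 4: BEGIN: in_txn=True, pending={}
Op 5: ROLLBACK: discarded pending []; in_txn=False
After op 5: visible(e) = 22 (pending={}, committed={b=9, e=22})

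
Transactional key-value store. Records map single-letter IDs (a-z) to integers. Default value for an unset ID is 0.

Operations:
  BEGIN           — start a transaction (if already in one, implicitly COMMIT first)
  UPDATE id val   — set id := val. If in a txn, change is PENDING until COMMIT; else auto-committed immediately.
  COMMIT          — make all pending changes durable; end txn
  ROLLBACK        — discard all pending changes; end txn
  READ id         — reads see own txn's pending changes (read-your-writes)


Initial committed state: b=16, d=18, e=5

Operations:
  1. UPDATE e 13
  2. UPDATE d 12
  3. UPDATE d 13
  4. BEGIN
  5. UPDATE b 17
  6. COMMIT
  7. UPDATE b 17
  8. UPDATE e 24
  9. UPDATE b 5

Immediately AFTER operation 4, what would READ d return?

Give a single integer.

Answer: 13

Derivation:
Initial committed: {b=16, d=18, e=5}
Op 1: UPDATE e=13 (auto-commit; committed e=13)
Op 2: UPDATE d=12 (auto-commit; committed d=12)
Op 3: UPDATE d=13 (auto-commit; committed d=13)
Op 4: BEGIN: in_txn=True, pending={}
After op 4: visible(d) = 13 (pending={}, committed={b=16, d=13, e=13})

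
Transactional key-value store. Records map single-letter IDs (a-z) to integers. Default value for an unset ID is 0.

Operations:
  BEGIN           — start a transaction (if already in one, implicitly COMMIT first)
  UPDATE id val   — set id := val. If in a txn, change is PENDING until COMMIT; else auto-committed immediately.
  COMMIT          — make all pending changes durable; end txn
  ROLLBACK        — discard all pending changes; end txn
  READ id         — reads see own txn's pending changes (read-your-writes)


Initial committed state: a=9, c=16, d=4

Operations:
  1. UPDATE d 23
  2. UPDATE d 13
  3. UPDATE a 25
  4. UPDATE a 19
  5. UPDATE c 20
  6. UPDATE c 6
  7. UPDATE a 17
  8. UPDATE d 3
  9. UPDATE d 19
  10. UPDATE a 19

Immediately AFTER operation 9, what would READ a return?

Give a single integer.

Initial committed: {a=9, c=16, d=4}
Op 1: UPDATE d=23 (auto-commit; committed d=23)
Op 2: UPDATE d=13 (auto-commit; committed d=13)
Op 3: UPDATE a=25 (auto-commit; committed a=25)
Op 4: UPDATE a=19 (auto-commit; committed a=19)
Op 5: UPDATE c=20 (auto-commit; committed c=20)
Op 6: UPDATE c=6 (auto-commit; committed c=6)
Op 7: UPDATE a=17 (auto-commit; committed a=17)
Op 8: UPDATE d=3 (auto-commit; committed d=3)
Op 9: UPDATE d=19 (auto-commit; committed d=19)
After op 9: visible(a) = 17 (pending={}, committed={a=17, c=6, d=19})

Answer: 17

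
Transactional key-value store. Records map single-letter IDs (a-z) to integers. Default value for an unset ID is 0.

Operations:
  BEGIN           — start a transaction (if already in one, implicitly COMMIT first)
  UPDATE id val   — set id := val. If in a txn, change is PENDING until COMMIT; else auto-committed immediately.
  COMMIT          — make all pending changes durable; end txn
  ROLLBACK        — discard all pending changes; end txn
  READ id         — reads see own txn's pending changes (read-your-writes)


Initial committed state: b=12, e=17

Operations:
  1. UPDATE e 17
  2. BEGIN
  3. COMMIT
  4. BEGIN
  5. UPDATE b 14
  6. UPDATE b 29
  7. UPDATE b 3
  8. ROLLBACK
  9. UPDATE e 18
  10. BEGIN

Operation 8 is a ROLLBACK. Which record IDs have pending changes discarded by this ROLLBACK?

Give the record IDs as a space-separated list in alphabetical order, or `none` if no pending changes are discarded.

Initial committed: {b=12, e=17}
Op 1: UPDATE e=17 (auto-commit; committed e=17)
Op 2: BEGIN: in_txn=True, pending={}
Op 3: COMMIT: merged [] into committed; committed now {b=12, e=17}
Op 4: BEGIN: in_txn=True, pending={}
Op 5: UPDATE b=14 (pending; pending now {b=14})
Op 6: UPDATE b=29 (pending; pending now {b=29})
Op 7: UPDATE b=3 (pending; pending now {b=3})
Op 8: ROLLBACK: discarded pending ['b']; in_txn=False
Op 9: UPDATE e=18 (auto-commit; committed e=18)
Op 10: BEGIN: in_txn=True, pending={}
ROLLBACK at op 8 discards: ['b']

Answer: b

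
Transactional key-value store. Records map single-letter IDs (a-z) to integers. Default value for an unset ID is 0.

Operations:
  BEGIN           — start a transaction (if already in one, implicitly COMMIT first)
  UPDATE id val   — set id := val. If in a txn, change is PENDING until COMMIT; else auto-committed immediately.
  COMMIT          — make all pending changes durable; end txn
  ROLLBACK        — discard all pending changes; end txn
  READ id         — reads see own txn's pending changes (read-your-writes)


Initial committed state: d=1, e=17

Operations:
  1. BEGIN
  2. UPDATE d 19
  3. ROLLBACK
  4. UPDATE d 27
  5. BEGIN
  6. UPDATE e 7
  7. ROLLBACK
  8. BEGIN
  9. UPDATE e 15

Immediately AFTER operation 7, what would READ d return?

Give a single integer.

Initial committed: {d=1, e=17}
Op 1: BEGIN: in_txn=True, pending={}
Op 2: UPDATE d=19 (pending; pending now {d=19})
Op 3: ROLLBACK: discarded pending ['d']; in_txn=False
Op 4: UPDATE d=27 (auto-commit; committed d=27)
Op 5: BEGIN: in_txn=True, pending={}
Op 6: UPDATE e=7 (pending; pending now {e=7})
Op 7: ROLLBACK: discarded pending ['e']; in_txn=False
After op 7: visible(d) = 27 (pending={}, committed={d=27, e=17})

Answer: 27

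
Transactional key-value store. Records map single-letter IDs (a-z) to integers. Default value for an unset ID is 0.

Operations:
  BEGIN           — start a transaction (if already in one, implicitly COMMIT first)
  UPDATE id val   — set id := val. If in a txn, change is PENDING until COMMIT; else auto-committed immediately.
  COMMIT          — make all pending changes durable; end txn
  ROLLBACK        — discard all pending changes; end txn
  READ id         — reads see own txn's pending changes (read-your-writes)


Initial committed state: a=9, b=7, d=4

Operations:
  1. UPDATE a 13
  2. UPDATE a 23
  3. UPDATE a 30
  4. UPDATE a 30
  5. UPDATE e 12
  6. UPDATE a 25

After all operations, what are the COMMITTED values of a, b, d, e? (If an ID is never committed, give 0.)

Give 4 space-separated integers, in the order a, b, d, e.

Initial committed: {a=9, b=7, d=4}
Op 1: UPDATE a=13 (auto-commit; committed a=13)
Op 2: UPDATE a=23 (auto-commit; committed a=23)
Op 3: UPDATE a=30 (auto-commit; committed a=30)
Op 4: UPDATE a=30 (auto-commit; committed a=30)
Op 5: UPDATE e=12 (auto-commit; committed e=12)
Op 6: UPDATE a=25 (auto-commit; committed a=25)
Final committed: {a=25, b=7, d=4, e=12}

Answer: 25 7 4 12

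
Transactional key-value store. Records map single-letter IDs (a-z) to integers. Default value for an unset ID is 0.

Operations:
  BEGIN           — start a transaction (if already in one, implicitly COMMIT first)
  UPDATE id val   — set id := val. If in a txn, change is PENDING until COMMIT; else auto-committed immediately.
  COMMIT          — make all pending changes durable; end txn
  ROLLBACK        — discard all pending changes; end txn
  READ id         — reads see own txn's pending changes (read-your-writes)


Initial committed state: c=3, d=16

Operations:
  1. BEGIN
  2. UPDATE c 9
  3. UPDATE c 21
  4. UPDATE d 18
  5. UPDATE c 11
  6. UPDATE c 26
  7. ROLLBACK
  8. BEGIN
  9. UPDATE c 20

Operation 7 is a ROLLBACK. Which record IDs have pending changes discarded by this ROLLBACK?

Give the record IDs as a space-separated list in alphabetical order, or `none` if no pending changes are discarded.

Answer: c d

Derivation:
Initial committed: {c=3, d=16}
Op 1: BEGIN: in_txn=True, pending={}
Op 2: UPDATE c=9 (pending; pending now {c=9})
Op 3: UPDATE c=21 (pending; pending now {c=21})
Op 4: UPDATE d=18 (pending; pending now {c=21, d=18})
Op 5: UPDATE c=11 (pending; pending now {c=11, d=18})
Op 6: UPDATE c=26 (pending; pending now {c=26, d=18})
Op 7: ROLLBACK: discarded pending ['c', 'd']; in_txn=False
Op 8: BEGIN: in_txn=True, pending={}
Op 9: UPDATE c=20 (pending; pending now {c=20})
ROLLBACK at op 7 discards: ['c', 'd']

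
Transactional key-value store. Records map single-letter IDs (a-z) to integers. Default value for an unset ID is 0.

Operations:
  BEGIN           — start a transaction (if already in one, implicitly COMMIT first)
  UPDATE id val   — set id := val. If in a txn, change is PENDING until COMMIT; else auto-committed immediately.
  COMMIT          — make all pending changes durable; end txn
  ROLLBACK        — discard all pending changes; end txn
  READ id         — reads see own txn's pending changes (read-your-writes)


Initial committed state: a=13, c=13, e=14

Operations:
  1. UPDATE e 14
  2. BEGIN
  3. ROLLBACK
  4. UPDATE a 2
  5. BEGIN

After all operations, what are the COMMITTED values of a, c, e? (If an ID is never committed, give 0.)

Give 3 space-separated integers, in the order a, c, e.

Answer: 2 13 14

Derivation:
Initial committed: {a=13, c=13, e=14}
Op 1: UPDATE e=14 (auto-commit; committed e=14)
Op 2: BEGIN: in_txn=True, pending={}
Op 3: ROLLBACK: discarded pending []; in_txn=False
Op 4: UPDATE a=2 (auto-commit; committed a=2)
Op 5: BEGIN: in_txn=True, pending={}
Final committed: {a=2, c=13, e=14}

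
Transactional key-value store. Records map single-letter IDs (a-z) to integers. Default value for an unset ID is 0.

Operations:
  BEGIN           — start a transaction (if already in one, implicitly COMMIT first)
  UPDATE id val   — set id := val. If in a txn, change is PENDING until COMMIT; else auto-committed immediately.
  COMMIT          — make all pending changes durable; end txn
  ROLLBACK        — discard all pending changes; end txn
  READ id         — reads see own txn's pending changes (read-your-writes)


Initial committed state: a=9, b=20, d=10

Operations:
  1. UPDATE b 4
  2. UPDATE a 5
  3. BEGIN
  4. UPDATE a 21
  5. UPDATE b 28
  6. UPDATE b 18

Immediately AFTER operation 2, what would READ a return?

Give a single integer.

Initial committed: {a=9, b=20, d=10}
Op 1: UPDATE b=4 (auto-commit; committed b=4)
Op 2: UPDATE a=5 (auto-commit; committed a=5)
After op 2: visible(a) = 5 (pending={}, committed={a=5, b=4, d=10})

Answer: 5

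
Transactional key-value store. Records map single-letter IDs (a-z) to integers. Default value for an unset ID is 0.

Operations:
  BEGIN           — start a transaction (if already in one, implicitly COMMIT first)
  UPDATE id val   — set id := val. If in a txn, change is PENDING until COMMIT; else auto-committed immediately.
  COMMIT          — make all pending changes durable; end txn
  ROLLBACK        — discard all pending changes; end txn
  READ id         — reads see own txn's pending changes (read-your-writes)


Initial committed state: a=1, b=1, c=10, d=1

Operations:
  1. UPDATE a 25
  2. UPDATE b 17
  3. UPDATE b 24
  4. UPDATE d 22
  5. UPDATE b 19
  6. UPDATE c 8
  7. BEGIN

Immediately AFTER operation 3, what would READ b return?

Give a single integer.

Initial committed: {a=1, b=1, c=10, d=1}
Op 1: UPDATE a=25 (auto-commit; committed a=25)
Op 2: UPDATE b=17 (auto-commit; committed b=17)
Op 3: UPDATE b=24 (auto-commit; committed b=24)
After op 3: visible(b) = 24 (pending={}, committed={a=25, b=24, c=10, d=1})

Answer: 24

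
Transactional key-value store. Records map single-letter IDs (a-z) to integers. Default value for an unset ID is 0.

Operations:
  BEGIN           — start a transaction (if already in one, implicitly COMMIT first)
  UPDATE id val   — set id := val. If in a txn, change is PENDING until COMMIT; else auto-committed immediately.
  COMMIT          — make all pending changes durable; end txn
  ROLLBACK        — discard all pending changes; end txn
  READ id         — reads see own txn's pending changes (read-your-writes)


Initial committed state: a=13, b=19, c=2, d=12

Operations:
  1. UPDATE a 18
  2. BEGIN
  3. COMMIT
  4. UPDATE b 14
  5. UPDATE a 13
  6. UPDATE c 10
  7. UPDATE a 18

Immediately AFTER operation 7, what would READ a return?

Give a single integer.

Initial committed: {a=13, b=19, c=2, d=12}
Op 1: UPDATE a=18 (auto-commit; committed a=18)
Op 2: BEGIN: in_txn=True, pending={}
Op 3: COMMIT: merged [] into committed; committed now {a=18, b=19, c=2, d=12}
Op 4: UPDATE b=14 (auto-commit; committed b=14)
Op 5: UPDATE a=13 (auto-commit; committed a=13)
Op 6: UPDATE c=10 (auto-commit; committed c=10)
Op 7: UPDATE a=18 (auto-commit; committed a=18)
After op 7: visible(a) = 18 (pending={}, committed={a=18, b=14, c=10, d=12})

Answer: 18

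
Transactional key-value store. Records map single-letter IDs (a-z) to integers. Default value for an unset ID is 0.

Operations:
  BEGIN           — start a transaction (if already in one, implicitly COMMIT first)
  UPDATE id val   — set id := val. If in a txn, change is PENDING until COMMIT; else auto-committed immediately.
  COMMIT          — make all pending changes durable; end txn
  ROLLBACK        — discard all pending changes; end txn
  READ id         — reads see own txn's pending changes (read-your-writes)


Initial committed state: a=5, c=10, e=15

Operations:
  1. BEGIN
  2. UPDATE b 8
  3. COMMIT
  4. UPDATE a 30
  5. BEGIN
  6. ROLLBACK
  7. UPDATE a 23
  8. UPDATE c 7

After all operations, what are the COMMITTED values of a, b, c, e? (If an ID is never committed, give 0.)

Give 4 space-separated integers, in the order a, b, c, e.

Answer: 23 8 7 15

Derivation:
Initial committed: {a=5, c=10, e=15}
Op 1: BEGIN: in_txn=True, pending={}
Op 2: UPDATE b=8 (pending; pending now {b=8})
Op 3: COMMIT: merged ['b'] into committed; committed now {a=5, b=8, c=10, e=15}
Op 4: UPDATE a=30 (auto-commit; committed a=30)
Op 5: BEGIN: in_txn=True, pending={}
Op 6: ROLLBACK: discarded pending []; in_txn=False
Op 7: UPDATE a=23 (auto-commit; committed a=23)
Op 8: UPDATE c=7 (auto-commit; committed c=7)
Final committed: {a=23, b=8, c=7, e=15}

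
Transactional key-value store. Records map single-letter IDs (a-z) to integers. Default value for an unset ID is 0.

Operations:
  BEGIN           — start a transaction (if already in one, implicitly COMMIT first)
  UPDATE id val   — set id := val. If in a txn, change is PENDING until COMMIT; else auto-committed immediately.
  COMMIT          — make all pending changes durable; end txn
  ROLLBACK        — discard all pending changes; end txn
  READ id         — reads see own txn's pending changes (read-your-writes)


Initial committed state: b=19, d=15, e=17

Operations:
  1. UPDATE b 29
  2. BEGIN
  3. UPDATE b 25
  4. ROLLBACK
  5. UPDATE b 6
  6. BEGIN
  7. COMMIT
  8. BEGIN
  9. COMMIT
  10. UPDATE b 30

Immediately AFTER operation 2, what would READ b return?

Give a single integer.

Answer: 29

Derivation:
Initial committed: {b=19, d=15, e=17}
Op 1: UPDATE b=29 (auto-commit; committed b=29)
Op 2: BEGIN: in_txn=True, pending={}
After op 2: visible(b) = 29 (pending={}, committed={b=29, d=15, e=17})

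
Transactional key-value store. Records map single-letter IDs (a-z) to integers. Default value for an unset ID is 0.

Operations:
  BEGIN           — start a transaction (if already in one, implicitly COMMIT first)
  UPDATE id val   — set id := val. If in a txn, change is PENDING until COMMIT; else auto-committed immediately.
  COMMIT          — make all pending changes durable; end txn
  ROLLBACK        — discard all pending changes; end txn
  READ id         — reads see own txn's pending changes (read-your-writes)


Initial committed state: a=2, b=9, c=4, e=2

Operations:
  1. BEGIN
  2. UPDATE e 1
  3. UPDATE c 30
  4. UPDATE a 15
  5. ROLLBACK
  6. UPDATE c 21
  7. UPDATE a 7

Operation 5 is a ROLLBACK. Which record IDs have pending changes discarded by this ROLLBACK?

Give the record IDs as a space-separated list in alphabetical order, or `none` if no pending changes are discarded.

Initial committed: {a=2, b=9, c=4, e=2}
Op 1: BEGIN: in_txn=True, pending={}
Op 2: UPDATE e=1 (pending; pending now {e=1})
Op 3: UPDATE c=30 (pending; pending now {c=30, e=1})
Op 4: UPDATE a=15 (pending; pending now {a=15, c=30, e=1})
Op 5: ROLLBACK: discarded pending ['a', 'c', 'e']; in_txn=False
Op 6: UPDATE c=21 (auto-commit; committed c=21)
Op 7: UPDATE a=7 (auto-commit; committed a=7)
ROLLBACK at op 5 discards: ['a', 'c', 'e']

Answer: a c e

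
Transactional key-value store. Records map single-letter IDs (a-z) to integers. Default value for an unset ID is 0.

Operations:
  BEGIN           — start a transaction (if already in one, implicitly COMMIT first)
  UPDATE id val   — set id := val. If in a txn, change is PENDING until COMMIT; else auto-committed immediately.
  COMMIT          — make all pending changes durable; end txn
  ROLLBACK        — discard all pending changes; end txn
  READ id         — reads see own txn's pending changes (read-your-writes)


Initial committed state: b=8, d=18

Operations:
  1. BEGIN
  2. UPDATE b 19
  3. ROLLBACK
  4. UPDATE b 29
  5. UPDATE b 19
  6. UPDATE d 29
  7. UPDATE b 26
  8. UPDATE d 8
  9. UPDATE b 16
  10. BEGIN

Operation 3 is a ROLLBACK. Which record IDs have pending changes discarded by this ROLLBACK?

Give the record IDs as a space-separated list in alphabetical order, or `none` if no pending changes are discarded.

Answer: b

Derivation:
Initial committed: {b=8, d=18}
Op 1: BEGIN: in_txn=True, pending={}
Op 2: UPDATE b=19 (pending; pending now {b=19})
Op 3: ROLLBACK: discarded pending ['b']; in_txn=False
Op 4: UPDATE b=29 (auto-commit; committed b=29)
Op 5: UPDATE b=19 (auto-commit; committed b=19)
Op 6: UPDATE d=29 (auto-commit; committed d=29)
Op 7: UPDATE b=26 (auto-commit; committed b=26)
Op 8: UPDATE d=8 (auto-commit; committed d=8)
Op 9: UPDATE b=16 (auto-commit; committed b=16)
Op 10: BEGIN: in_txn=True, pending={}
ROLLBACK at op 3 discards: ['b']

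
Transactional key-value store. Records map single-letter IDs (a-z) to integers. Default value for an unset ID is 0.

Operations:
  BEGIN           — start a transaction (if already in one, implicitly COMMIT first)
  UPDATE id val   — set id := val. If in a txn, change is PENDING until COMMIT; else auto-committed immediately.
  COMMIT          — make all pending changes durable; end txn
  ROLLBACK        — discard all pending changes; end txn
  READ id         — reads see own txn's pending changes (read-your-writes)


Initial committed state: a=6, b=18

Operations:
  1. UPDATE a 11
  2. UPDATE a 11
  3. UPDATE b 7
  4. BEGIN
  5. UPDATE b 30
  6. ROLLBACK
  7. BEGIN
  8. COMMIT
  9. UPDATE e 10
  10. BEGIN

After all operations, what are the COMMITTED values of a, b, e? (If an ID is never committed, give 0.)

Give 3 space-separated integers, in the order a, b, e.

Answer: 11 7 10

Derivation:
Initial committed: {a=6, b=18}
Op 1: UPDATE a=11 (auto-commit; committed a=11)
Op 2: UPDATE a=11 (auto-commit; committed a=11)
Op 3: UPDATE b=7 (auto-commit; committed b=7)
Op 4: BEGIN: in_txn=True, pending={}
Op 5: UPDATE b=30 (pending; pending now {b=30})
Op 6: ROLLBACK: discarded pending ['b']; in_txn=False
Op 7: BEGIN: in_txn=True, pending={}
Op 8: COMMIT: merged [] into committed; committed now {a=11, b=7}
Op 9: UPDATE e=10 (auto-commit; committed e=10)
Op 10: BEGIN: in_txn=True, pending={}
Final committed: {a=11, b=7, e=10}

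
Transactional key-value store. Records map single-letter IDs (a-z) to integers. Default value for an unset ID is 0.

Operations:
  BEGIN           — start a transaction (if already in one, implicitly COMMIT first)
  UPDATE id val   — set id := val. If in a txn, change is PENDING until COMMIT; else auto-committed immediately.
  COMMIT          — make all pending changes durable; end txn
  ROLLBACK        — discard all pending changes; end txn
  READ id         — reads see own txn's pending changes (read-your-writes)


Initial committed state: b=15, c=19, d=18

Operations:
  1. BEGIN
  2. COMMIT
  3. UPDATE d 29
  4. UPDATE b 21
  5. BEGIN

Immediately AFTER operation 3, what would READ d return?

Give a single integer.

Initial committed: {b=15, c=19, d=18}
Op 1: BEGIN: in_txn=True, pending={}
Op 2: COMMIT: merged [] into committed; committed now {b=15, c=19, d=18}
Op 3: UPDATE d=29 (auto-commit; committed d=29)
After op 3: visible(d) = 29 (pending={}, committed={b=15, c=19, d=29})

Answer: 29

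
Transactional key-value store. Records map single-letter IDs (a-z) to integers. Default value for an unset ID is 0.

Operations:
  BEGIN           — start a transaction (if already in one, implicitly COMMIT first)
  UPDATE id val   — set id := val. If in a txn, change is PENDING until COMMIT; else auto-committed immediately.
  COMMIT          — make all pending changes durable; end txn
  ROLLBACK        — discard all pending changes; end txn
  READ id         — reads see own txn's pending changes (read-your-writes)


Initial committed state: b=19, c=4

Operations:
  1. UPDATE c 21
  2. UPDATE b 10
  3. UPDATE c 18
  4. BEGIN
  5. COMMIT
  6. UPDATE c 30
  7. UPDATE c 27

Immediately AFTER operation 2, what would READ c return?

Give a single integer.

Answer: 21

Derivation:
Initial committed: {b=19, c=4}
Op 1: UPDATE c=21 (auto-commit; committed c=21)
Op 2: UPDATE b=10 (auto-commit; committed b=10)
After op 2: visible(c) = 21 (pending={}, committed={b=10, c=21})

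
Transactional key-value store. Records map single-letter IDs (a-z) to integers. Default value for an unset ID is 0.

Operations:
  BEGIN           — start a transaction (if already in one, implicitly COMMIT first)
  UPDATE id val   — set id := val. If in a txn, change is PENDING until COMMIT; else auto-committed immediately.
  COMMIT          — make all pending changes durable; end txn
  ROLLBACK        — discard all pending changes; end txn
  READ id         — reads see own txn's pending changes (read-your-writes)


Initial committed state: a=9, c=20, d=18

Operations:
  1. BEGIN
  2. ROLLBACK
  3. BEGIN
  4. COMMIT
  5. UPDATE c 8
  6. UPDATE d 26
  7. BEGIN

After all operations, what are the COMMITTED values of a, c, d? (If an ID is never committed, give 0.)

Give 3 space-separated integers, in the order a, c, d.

Answer: 9 8 26

Derivation:
Initial committed: {a=9, c=20, d=18}
Op 1: BEGIN: in_txn=True, pending={}
Op 2: ROLLBACK: discarded pending []; in_txn=False
Op 3: BEGIN: in_txn=True, pending={}
Op 4: COMMIT: merged [] into committed; committed now {a=9, c=20, d=18}
Op 5: UPDATE c=8 (auto-commit; committed c=8)
Op 6: UPDATE d=26 (auto-commit; committed d=26)
Op 7: BEGIN: in_txn=True, pending={}
Final committed: {a=9, c=8, d=26}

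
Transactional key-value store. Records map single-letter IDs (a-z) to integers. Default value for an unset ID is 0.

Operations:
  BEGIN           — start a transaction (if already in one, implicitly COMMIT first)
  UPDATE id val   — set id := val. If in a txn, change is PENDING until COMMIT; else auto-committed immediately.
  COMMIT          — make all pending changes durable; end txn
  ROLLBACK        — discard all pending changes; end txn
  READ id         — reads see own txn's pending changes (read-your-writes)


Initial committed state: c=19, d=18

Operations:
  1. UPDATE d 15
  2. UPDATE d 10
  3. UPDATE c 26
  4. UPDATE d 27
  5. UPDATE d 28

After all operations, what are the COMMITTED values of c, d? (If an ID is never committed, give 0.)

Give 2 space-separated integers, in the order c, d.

Initial committed: {c=19, d=18}
Op 1: UPDATE d=15 (auto-commit; committed d=15)
Op 2: UPDATE d=10 (auto-commit; committed d=10)
Op 3: UPDATE c=26 (auto-commit; committed c=26)
Op 4: UPDATE d=27 (auto-commit; committed d=27)
Op 5: UPDATE d=28 (auto-commit; committed d=28)
Final committed: {c=26, d=28}

Answer: 26 28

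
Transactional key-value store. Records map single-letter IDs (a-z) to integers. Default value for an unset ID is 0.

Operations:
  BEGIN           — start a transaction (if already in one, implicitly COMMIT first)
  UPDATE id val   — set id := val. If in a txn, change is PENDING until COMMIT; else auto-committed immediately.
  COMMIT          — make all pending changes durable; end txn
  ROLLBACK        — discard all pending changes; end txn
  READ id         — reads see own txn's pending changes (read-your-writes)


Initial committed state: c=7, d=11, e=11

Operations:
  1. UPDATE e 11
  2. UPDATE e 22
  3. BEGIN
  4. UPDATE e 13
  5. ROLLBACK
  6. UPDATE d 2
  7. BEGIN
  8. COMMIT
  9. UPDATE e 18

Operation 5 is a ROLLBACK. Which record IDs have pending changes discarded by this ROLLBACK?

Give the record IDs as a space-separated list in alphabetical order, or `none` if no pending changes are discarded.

Initial committed: {c=7, d=11, e=11}
Op 1: UPDATE e=11 (auto-commit; committed e=11)
Op 2: UPDATE e=22 (auto-commit; committed e=22)
Op 3: BEGIN: in_txn=True, pending={}
Op 4: UPDATE e=13 (pending; pending now {e=13})
Op 5: ROLLBACK: discarded pending ['e']; in_txn=False
Op 6: UPDATE d=2 (auto-commit; committed d=2)
Op 7: BEGIN: in_txn=True, pending={}
Op 8: COMMIT: merged [] into committed; committed now {c=7, d=2, e=22}
Op 9: UPDATE e=18 (auto-commit; committed e=18)
ROLLBACK at op 5 discards: ['e']

Answer: e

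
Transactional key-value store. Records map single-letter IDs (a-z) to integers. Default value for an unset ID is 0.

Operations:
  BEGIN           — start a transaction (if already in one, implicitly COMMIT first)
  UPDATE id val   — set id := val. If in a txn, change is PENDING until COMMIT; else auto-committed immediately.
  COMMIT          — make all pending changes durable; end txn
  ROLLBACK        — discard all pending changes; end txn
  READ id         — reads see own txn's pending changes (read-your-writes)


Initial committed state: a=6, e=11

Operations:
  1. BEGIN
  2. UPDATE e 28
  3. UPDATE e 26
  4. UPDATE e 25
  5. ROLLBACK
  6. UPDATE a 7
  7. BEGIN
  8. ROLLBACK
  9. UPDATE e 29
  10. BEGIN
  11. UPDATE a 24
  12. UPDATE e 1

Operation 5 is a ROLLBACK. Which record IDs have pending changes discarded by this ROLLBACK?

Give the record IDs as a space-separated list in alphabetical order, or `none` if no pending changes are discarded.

Initial committed: {a=6, e=11}
Op 1: BEGIN: in_txn=True, pending={}
Op 2: UPDATE e=28 (pending; pending now {e=28})
Op 3: UPDATE e=26 (pending; pending now {e=26})
Op 4: UPDATE e=25 (pending; pending now {e=25})
Op 5: ROLLBACK: discarded pending ['e']; in_txn=False
Op 6: UPDATE a=7 (auto-commit; committed a=7)
Op 7: BEGIN: in_txn=True, pending={}
Op 8: ROLLBACK: discarded pending []; in_txn=False
Op 9: UPDATE e=29 (auto-commit; committed e=29)
Op 10: BEGIN: in_txn=True, pending={}
Op 11: UPDATE a=24 (pending; pending now {a=24})
Op 12: UPDATE e=1 (pending; pending now {a=24, e=1})
ROLLBACK at op 5 discards: ['e']

Answer: e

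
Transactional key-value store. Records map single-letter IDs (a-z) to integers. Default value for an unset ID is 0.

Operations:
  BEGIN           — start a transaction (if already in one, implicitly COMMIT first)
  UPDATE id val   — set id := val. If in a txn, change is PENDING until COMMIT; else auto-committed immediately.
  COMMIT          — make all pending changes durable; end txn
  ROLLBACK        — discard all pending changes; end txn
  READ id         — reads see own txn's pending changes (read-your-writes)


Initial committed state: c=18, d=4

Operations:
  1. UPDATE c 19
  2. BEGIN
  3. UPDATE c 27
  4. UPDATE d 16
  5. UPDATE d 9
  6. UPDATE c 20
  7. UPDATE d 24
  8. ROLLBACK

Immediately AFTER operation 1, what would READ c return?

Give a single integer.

Initial committed: {c=18, d=4}
Op 1: UPDATE c=19 (auto-commit; committed c=19)
After op 1: visible(c) = 19 (pending={}, committed={c=19, d=4})

Answer: 19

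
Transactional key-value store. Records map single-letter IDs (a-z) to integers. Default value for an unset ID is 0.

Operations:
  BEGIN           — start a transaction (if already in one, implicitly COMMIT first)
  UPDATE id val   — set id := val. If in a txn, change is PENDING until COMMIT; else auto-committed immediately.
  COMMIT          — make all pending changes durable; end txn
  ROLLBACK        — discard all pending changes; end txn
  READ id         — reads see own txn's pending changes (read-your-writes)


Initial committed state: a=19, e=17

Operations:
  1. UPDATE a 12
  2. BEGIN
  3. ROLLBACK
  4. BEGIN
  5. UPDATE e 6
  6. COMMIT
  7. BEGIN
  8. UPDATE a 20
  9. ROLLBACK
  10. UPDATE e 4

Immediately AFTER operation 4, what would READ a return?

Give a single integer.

Answer: 12

Derivation:
Initial committed: {a=19, e=17}
Op 1: UPDATE a=12 (auto-commit; committed a=12)
Op 2: BEGIN: in_txn=True, pending={}
Op 3: ROLLBACK: discarded pending []; in_txn=False
Op 4: BEGIN: in_txn=True, pending={}
After op 4: visible(a) = 12 (pending={}, committed={a=12, e=17})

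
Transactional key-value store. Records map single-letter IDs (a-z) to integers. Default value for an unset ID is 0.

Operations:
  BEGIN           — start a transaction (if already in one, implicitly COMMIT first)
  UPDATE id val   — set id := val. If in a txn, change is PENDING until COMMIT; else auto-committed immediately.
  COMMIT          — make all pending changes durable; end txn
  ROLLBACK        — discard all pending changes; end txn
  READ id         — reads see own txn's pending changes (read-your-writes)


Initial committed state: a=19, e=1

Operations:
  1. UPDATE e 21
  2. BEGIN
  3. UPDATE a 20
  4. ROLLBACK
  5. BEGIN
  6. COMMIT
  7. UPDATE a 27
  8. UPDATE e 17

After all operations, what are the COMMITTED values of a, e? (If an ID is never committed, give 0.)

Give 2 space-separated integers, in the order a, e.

Initial committed: {a=19, e=1}
Op 1: UPDATE e=21 (auto-commit; committed e=21)
Op 2: BEGIN: in_txn=True, pending={}
Op 3: UPDATE a=20 (pending; pending now {a=20})
Op 4: ROLLBACK: discarded pending ['a']; in_txn=False
Op 5: BEGIN: in_txn=True, pending={}
Op 6: COMMIT: merged [] into committed; committed now {a=19, e=21}
Op 7: UPDATE a=27 (auto-commit; committed a=27)
Op 8: UPDATE e=17 (auto-commit; committed e=17)
Final committed: {a=27, e=17}

Answer: 27 17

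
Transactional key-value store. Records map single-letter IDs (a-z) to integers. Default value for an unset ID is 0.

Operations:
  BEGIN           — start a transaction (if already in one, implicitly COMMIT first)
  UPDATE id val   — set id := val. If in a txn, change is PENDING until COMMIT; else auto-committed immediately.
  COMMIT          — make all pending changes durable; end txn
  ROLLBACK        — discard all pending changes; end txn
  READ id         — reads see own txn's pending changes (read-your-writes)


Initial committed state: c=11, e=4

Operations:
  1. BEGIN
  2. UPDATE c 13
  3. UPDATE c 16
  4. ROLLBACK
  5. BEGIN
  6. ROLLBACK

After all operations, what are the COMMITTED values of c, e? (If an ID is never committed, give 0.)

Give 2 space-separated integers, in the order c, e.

Initial committed: {c=11, e=4}
Op 1: BEGIN: in_txn=True, pending={}
Op 2: UPDATE c=13 (pending; pending now {c=13})
Op 3: UPDATE c=16 (pending; pending now {c=16})
Op 4: ROLLBACK: discarded pending ['c']; in_txn=False
Op 5: BEGIN: in_txn=True, pending={}
Op 6: ROLLBACK: discarded pending []; in_txn=False
Final committed: {c=11, e=4}

Answer: 11 4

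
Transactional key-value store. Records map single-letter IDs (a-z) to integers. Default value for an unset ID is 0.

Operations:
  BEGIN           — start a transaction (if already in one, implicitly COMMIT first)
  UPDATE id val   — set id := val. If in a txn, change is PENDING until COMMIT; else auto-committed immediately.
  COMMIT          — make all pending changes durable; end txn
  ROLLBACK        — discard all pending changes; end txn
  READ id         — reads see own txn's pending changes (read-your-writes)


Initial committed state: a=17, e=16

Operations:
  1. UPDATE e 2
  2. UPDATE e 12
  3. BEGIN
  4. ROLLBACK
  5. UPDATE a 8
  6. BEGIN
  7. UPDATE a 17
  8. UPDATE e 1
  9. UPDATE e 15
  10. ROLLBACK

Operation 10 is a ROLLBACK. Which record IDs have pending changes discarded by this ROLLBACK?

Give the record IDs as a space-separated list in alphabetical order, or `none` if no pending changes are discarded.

Answer: a e

Derivation:
Initial committed: {a=17, e=16}
Op 1: UPDATE e=2 (auto-commit; committed e=2)
Op 2: UPDATE e=12 (auto-commit; committed e=12)
Op 3: BEGIN: in_txn=True, pending={}
Op 4: ROLLBACK: discarded pending []; in_txn=False
Op 5: UPDATE a=8 (auto-commit; committed a=8)
Op 6: BEGIN: in_txn=True, pending={}
Op 7: UPDATE a=17 (pending; pending now {a=17})
Op 8: UPDATE e=1 (pending; pending now {a=17, e=1})
Op 9: UPDATE e=15 (pending; pending now {a=17, e=15})
Op 10: ROLLBACK: discarded pending ['a', 'e']; in_txn=False
ROLLBACK at op 10 discards: ['a', 'e']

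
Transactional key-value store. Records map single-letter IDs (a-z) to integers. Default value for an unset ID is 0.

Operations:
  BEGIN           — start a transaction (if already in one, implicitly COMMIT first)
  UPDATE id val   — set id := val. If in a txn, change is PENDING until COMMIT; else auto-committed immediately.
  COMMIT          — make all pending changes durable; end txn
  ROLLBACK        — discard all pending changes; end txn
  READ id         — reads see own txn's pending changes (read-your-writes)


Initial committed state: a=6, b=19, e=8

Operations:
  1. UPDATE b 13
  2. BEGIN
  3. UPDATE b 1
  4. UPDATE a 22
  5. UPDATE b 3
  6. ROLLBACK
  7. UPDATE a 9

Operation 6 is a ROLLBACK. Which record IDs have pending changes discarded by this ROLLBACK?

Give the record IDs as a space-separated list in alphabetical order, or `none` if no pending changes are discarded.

Answer: a b

Derivation:
Initial committed: {a=6, b=19, e=8}
Op 1: UPDATE b=13 (auto-commit; committed b=13)
Op 2: BEGIN: in_txn=True, pending={}
Op 3: UPDATE b=1 (pending; pending now {b=1})
Op 4: UPDATE a=22 (pending; pending now {a=22, b=1})
Op 5: UPDATE b=3 (pending; pending now {a=22, b=3})
Op 6: ROLLBACK: discarded pending ['a', 'b']; in_txn=False
Op 7: UPDATE a=9 (auto-commit; committed a=9)
ROLLBACK at op 6 discards: ['a', 'b']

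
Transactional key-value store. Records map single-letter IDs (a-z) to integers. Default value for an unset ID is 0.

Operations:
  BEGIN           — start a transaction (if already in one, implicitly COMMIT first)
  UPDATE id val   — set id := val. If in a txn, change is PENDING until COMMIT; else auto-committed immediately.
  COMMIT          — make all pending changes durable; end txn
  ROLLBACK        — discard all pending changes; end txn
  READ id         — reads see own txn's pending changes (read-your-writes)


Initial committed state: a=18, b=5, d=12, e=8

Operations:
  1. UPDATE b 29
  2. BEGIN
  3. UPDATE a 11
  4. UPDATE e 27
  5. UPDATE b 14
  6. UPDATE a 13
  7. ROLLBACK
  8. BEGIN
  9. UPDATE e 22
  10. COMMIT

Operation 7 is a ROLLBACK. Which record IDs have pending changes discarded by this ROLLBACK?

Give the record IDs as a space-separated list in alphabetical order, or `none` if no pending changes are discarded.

Answer: a b e

Derivation:
Initial committed: {a=18, b=5, d=12, e=8}
Op 1: UPDATE b=29 (auto-commit; committed b=29)
Op 2: BEGIN: in_txn=True, pending={}
Op 3: UPDATE a=11 (pending; pending now {a=11})
Op 4: UPDATE e=27 (pending; pending now {a=11, e=27})
Op 5: UPDATE b=14 (pending; pending now {a=11, b=14, e=27})
Op 6: UPDATE a=13 (pending; pending now {a=13, b=14, e=27})
Op 7: ROLLBACK: discarded pending ['a', 'b', 'e']; in_txn=False
Op 8: BEGIN: in_txn=True, pending={}
Op 9: UPDATE e=22 (pending; pending now {e=22})
Op 10: COMMIT: merged ['e'] into committed; committed now {a=18, b=29, d=12, e=22}
ROLLBACK at op 7 discards: ['a', 'b', 'e']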